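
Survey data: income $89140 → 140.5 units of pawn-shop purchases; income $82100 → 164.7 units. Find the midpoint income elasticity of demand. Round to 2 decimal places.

ΔQ = 164.7 − 140.5 = 24.2; midpoint Q̄ = (140.5 + 164.7)/2 = 152.6.
ΔI = 82100 − 89140 = -7040; midpoint Ī = (89140 + 82100)/2 = 85620.
η = (ΔQ/Q̄) ÷ (ΔI/Ī) = (24.2/152.6) ÷ (-7040/85620) = -1.93.

-1.93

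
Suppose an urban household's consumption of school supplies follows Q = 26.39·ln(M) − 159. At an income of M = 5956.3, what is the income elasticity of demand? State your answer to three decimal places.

0.375

At M = 5956.3: Q = 70.387.
dQ/dM = 26.39/M = 0.0044306 at this income.
η = (dQ/dM)·(M/Q) = 0.0044306 × (5956.3/70.387) = 0.375.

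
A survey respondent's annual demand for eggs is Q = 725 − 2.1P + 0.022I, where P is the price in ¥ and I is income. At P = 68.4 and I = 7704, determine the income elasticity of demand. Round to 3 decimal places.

0.226

At P = 68.4, I = 7704: Q = 750.848.
Holding P constant, ∂Q/∂I = 0.022.
η_I = (∂Q/∂I)·(I/Q) = 0.022 × (7704/750.848) = 0.226.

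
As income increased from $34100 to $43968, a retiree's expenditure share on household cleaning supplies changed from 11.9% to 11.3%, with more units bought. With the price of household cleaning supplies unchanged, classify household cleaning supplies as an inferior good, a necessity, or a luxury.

Quantity rises but the budget share falls as income rises, so 0 < η < 1.

necessity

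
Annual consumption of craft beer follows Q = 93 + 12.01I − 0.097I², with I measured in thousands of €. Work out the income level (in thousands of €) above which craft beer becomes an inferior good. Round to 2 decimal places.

61.91

dQ/dI = 12.01 − 0.194I.
The good is inferior where dQ/dI < 0. Setting dQ/dI = 0 gives I = 12.01 / 0.194 = 61.91.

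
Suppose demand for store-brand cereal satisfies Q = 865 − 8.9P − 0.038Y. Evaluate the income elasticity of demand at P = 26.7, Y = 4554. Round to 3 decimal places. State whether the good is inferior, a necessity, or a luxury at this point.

-0.381 (inferior good)

At P = 26.7, Y = 4554: Q = 454.318.
Holding P constant, ∂Q/∂Y = −0.038.
η_Y = (∂Q/∂Y)·(Y/Q) = -0.038 × (4554/454.318) = -0.381.
Since η < 0, this is an inferior good.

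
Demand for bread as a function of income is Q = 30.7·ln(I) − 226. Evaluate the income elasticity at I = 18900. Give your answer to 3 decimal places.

At I = 18900: Q = 76.300.
dQ/dI = 30.7/I = 0.00162434 at this income.
η = (dQ/dI)·(I/Q) = 0.00162434 × (18900/76.300) = 0.402.

0.402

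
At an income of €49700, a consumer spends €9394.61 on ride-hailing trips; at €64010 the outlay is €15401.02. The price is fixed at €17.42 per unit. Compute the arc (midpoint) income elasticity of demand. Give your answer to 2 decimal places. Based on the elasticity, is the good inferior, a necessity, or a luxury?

1.92 (luxury)

With a constant price, Q₁ = 9394.61/17.42 = 539.300 and Q₂ = 15401.02/17.42 = 884.100 (equivalently, work directly with expenditure since P cancels).
Midpoint %ΔQ = (15401.02 − 9394.61)/12397.82 = 0.48447; midpoint %ΔI = (64010 − 49700)/56855 = 0.25169.
η = 0.48447 / 0.25169 = 1.92.
η > 1 ⇒ luxury.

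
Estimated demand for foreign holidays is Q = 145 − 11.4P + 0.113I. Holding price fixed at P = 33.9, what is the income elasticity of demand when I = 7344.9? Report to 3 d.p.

1.410

At P = 33.9, I = 7344.9: Q = 588.514.
Holding P constant, ∂Q/∂I = 0.113.
η_I = (∂Q/∂I)·(I/Q) = 0.113 × (7344.9/588.514) = 1.410.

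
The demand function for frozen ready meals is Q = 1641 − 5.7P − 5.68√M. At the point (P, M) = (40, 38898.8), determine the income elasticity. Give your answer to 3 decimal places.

-1.913

At P = 40, M = 38898.8: Q = 292.746.
Holding P constant, ∂Q/∂M = -5.68/(2√M) = -0.0143996.
η_M = (∂Q/∂M)·(M/Q) = -0.0143996 × (38898.8/292.746) = -1.913.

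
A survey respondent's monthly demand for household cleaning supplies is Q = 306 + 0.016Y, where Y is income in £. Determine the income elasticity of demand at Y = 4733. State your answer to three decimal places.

At Y = 4733: Q = 381.728.
dQ/dY = 0.016.
η = (dQ/dY)·(Y/Q) = 0.016 × (4733/381.728) = 0.198.

0.198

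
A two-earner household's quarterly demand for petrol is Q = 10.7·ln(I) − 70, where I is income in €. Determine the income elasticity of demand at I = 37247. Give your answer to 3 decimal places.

0.251

At I = 37247: Q = 42.621.
dQ/dI = 10.7/I = 0.000287271 at this income.
η = (dQ/dI)·(I/Q) = 0.000287271 × (37247/42.621) = 0.251.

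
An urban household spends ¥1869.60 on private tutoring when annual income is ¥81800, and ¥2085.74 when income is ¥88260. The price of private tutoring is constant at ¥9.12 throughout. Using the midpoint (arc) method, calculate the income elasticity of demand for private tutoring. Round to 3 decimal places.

1.439

With a constant price, Q₁ = 1869.60/9.12 = 205.000 and Q₂ = 2085.74/9.12 = 228.700 (equivalently, work directly with expenditure since P cancels).
Midpoint %ΔQ = (2085.74 − 1869.60)/1977.67 = 0.10929; midpoint %ΔI = (88260 − 81800)/85030 = 0.07597.
η = 0.10929 / 0.07597 = 1.439.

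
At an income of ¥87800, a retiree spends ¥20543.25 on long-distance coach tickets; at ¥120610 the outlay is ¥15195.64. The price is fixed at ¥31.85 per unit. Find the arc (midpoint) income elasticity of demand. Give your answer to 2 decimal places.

With a constant price, Q₁ = 20543.25/31.85 = 645.000 and Q₂ = 15195.64/31.85 = 477.100 (equivalently, work directly with expenditure since P cancels).
Midpoint %ΔQ = (15195.64 − 20543.25)/17869.45 = -0.29926; midpoint %ΔI = (120610 − 87800)/104205 = 0.31486.
η = -0.29926 / 0.31486 = -0.95.

-0.95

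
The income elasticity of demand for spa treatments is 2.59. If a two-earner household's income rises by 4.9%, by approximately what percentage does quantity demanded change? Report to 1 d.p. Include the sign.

%ΔQ ≈ η × %ΔI = 2.59 × 4.9% = 12.7%.

12.7%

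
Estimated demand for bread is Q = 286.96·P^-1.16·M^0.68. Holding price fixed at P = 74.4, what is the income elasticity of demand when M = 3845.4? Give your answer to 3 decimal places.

0.680

For a multiplicative demand Q = A·P^α·M^β, the income elasticity is β everywhere.
Here β = 0.68, so η = 0.680.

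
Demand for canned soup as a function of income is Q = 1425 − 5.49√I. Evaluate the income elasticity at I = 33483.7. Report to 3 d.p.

At I = 33483.7: Q = 420.410.
dQ/dI = -5.49/(2√I) = -0.0150012 at this income.
η = (dQ/dI)·(I/Q) = -0.0150012 × (33483.7/420.410) = -1.195.

-1.195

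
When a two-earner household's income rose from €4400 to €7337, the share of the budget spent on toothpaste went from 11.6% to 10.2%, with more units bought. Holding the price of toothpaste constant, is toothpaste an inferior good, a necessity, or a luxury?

necessity

Quantity rises but the budget share falls as income rises, so 0 < η < 1.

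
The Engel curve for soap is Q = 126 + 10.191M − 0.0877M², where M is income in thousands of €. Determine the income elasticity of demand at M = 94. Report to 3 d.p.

-1.915

At M = 94: Q = 309.0368.
dQ/dM = 10.191 − 0.1754M = -6.29660.
η = (dQ/dM)·(M/Q) = -6.29660 × (94/309.0368) = -1.915.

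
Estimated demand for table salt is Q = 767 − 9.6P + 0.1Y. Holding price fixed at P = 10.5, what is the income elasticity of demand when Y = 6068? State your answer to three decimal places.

0.477

At P = 10.5, Y = 6068: Q = 1273.000.
Holding P constant, ∂Q/∂Y = 0.1.
η_Y = (∂Q/∂Y)·(Y/Q) = 0.1 × (6068/1273.000) = 0.477.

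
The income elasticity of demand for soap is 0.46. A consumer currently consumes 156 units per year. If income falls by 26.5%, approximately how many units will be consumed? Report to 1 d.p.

%ΔQ ≈ η × %ΔI = 0.46 × (-26.5%) = -12.19%.
New Q ≈ 156 × (1 − 0.1219) = 137.0.

137.0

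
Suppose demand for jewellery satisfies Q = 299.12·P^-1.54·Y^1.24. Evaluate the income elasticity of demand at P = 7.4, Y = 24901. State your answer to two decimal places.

For a multiplicative demand Q = A·P^α·Y^β, the income elasticity is β everywhere.
Here β = 1.24, so η = 1.24.

1.24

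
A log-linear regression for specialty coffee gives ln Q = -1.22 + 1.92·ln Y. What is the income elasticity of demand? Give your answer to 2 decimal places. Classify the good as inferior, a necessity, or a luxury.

In a log-linear demand, the coefficient on ln Y is the income elasticity.
So η = 1.92.
η > 1 ⇒ luxury.

1.92 (luxury)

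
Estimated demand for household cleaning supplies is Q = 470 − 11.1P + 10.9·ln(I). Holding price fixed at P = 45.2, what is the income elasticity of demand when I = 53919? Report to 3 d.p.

0.125

At P = 45.2, I = 53919: Q = 87.038.
Holding P constant, ∂Q/∂I = 10.9/I = 0.000202155.
η_I = (∂Q/∂I)·(I/Q) = 0.000202155 × (53919/87.038) = 0.125.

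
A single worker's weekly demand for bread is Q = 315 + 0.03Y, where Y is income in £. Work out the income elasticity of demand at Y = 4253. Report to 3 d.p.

0.288

At Y = 4253: Q = 442.590.
dQ/dY = 0.03.
η = (dQ/dY)·(Y/Q) = 0.03 × (4253/442.590) = 0.288.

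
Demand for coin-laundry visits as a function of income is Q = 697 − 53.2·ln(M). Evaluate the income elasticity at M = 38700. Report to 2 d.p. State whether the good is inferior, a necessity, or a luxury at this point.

At M = 38700: Q = 135.017.
dQ/dM = -53.2/M = -0.00137468 at this income.
η = (dQ/dM)·(M/Q) = -0.00137468 × (38700/135.017) = -0.39.
Since η < 0, the good is an inferior good.

-0.39 (inferior good)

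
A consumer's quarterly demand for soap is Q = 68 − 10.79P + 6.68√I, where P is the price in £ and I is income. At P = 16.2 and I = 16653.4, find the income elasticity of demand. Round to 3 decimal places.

At P = 16.2, I = 16653.4: Q = 755.243.
Holding P constant, ∂Q/∂I = 6.68/(2√I) = 0.0258818.
η_I = (∂Q/∂I)·(I/Q) = 0.0258818 × (16653.4/755.243) = 0.571.

0.571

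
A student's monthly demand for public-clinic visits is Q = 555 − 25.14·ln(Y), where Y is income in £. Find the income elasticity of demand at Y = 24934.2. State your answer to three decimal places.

At Y = 24934.2: Q = 300.483.
dQ/dY = -25.14/Y = -0.00100825 at this income.
η = (dQ/dY)·(Y/Q) = -0.00100825 × (24934.2/300.483) = -0.084.

-0.084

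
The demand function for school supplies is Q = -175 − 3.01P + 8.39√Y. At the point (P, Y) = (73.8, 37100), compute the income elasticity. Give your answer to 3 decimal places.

0.663

At P = 73.8, Y = 37100: Q = 1218.890.
Holding P constant, ∂Q/∂Y = 8.39/(2√Y) = 0.0217794.
η_Y = (∂Q/∂Y)·(Y/Q) = 0.0217794 × (37100/1218.890) = 0.663.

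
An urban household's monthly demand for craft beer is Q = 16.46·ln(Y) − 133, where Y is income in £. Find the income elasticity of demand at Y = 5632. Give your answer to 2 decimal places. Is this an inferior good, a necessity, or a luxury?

At Y = 5632: Q = 9.152.
dQ/dY = 16.46/Y = 0.00292259 at this income.
η = (dQ/dY)·(Y/Q) = 0.00292259 × (5632/9.152) = 1.80.
Since η > 1, the good is a luxury.

1.80 (luxury)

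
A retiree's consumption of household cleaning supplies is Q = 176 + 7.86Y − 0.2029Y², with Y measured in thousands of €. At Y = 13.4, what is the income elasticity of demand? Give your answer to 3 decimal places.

At Y = 13.4: Q = 244.8913.
dQ/dY = 7.86 − 0.4058Y = 2.42228.
η = (dQ/dY)·(Y/Q) = 2.42228 × (13.4/244.8913) = 0.133.

0.133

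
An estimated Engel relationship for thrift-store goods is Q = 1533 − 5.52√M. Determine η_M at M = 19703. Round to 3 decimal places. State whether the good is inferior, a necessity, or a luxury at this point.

At M = 19703: Q = 758.172.
dQ/dM = -5.52/(2√M) = -0.0196627 at this income.
η = (dQ/dM)·(M/Q) = -0.0196627 × (19703/758.172) = -0.511.
Since η < 0, the good is an inferior good.

-0.511 (inferior good)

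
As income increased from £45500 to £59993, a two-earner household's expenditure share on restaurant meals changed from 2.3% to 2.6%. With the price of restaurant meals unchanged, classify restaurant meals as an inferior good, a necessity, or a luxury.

The budget share rises as income rises, so η > 1.

luxury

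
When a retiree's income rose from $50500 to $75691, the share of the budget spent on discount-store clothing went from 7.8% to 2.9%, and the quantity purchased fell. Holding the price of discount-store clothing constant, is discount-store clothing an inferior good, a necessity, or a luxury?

Quantity demanded falls as income rises, so η < 0.

inferior good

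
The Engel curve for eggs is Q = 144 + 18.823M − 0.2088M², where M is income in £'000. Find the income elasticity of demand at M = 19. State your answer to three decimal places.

At M = 19: Q = 426.2602.
dQ/dM = 18.823 − 0.4176M = 10.88860.
η = (dQ/dM)·(M/Q) = 10.88860 × (19/426.2602) = 0.485.

0.485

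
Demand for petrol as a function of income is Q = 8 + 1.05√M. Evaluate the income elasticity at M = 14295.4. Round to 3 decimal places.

At M = 14295.4: Q = 133.542.
dQ/dM = 1.05/(2√M) = 0.00439098 at this income.
η = (dQ/dM)·(M/Q) = 0.00439098 × (14295.4/133.542) = 0.470.

0.470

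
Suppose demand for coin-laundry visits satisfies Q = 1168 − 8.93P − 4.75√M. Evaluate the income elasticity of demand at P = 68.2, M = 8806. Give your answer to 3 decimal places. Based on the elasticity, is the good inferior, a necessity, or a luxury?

-1.968 (inferior good)

At P = 68.2, M = 8806: Q = 113.233.
Holding P constant, ∂Q/∂M = -4.75/(2√M) = -0.025309.
η_M = (∂Q/∂M)·(M/Q) = -0.025309 × (8806/113.233) = -1.968.
Since η < 0, this is an inferior good.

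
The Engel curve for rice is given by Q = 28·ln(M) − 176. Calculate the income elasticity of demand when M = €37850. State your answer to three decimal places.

At M = 37850: Q = 119.159.
dQ/dM = 28/M = 0.000739762 at this income.
η = (dQ/dM)·(M/Q) = 0.000739762 × (37850/119.159) = 0.235.

0.235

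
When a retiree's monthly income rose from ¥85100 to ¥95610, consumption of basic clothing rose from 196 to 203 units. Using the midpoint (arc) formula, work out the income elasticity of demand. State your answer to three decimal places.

0.302

ΔQ = 203 − 196 = 7; midpoint Q̄ = (196 + 203)/2 = 199.5.
ΔI = 95610 − 85100 = 10510; midpoint Ī = (85100 + 95610)/2 = 90355.
η = (ΔQ/Q̄) ÷ (ΔI/Ī) = (7/199.5) ÷ (10510/90355) = 0.302.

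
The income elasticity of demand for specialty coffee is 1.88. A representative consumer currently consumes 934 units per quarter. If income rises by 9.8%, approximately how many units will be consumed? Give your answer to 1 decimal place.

%ΔQ ≈ η × %ΔI = 1.88 × 9.8% = 18.424%.
New Q ≈ 934 × (1 + 0.18424) = 1106.1.

1106.1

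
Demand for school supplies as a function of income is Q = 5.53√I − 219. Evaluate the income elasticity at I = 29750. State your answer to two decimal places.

At I = 29750: Q = 734.825.
dQ/dI = 5.53/(2√I) = 0.0160307 at this income.
η = (dQ/dI)·(I/Q) = 0.0160307 × (29750/734.825) = 0.65.

0.65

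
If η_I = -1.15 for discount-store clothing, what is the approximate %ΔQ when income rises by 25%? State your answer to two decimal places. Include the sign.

%ΔQ ≈ η × %ΔI = -1.15 × 25% = -28.75%.

-28.75%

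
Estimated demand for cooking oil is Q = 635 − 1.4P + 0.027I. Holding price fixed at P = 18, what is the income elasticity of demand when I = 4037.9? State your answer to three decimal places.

0.152

At P = 18, I = 4037.9: Q = 718.823.
Holding P constant, ∂Q/∂I = 0.027.
η_I = (∂Q/∂I)·(I/Q) = 0.027 × (4037.9/718.823) = 0.152.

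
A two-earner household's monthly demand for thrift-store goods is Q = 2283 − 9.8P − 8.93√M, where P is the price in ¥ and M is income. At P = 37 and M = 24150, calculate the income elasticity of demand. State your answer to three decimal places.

-1.303

At P = 37, M = 24150: Q = 532.654.
Holding P constant, ∂Q/∂M = -8.93/(2√M) = -0.0287318.
η_M = (∂Q/∂M)·(M/Q) = -0.0287318 × (24150/532.654) = -1.303.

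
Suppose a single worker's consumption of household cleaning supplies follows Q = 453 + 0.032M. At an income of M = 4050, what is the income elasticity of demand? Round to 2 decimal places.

0.22

At M = 4050: Q = 582.600.
dQ/dM = 0.032.
η = (dQ/dM)·(M/Q) = 0.032 × (4050/582.600) = 0.22.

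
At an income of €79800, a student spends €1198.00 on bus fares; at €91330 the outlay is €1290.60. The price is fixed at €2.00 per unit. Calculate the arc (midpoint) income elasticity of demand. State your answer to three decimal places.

0.552

With a constant price, Q₁ = 1198.00/2.00 = 599.000 and Q₂ = 1290.60/2.00 = 645.300 (equivalently, work directly with expenditure since P cancels).
Midpoint %ΔQ = (1290.60 − 1198.00)/1244.30 = 0.07442; midpoint %ΔI = (91330 − 79800)/85565 = 0.13475.
η = 0.07442 / 0.13475 = 0.552.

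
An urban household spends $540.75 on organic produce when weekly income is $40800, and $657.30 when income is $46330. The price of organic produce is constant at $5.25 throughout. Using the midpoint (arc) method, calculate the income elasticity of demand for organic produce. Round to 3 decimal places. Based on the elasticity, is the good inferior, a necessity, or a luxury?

With a constant price, Q₁ = 540.75/5.25 = 103.000 and Q₂ = 657.30/5.25 = 125.200 (equivalently, work directly with expenditure since P cancels).
Midpoint %ΔQ = (657.30 − 540.75)/599.03 = 0.19457; midpoint %ΔI = (46330 − 40800)/43565 = 0.12694.
η = 0.19457 / 0.12694 = 1.533.
η > 1 ⇒ luxury.

1.533 (luxury)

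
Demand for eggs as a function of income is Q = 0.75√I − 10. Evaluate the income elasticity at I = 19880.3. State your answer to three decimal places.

0.552

At I = 19880.3: Q = 95.748.
dQ/dI = 0.75/(2√I) = 0.00265962 at this income.
η = (dQ/dI)·(I/Q) = 0.00265962 × (19880.3/95.748) = 0.552.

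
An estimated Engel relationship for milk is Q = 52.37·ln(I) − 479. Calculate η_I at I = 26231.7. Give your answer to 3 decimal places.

0.973

At I = 26231.7: Q = 53.850.
dQ/dI = 52.37/I = 0.00199644 at this income.
η = (dQ/dI)·(I/Q) = 0.00199644 × (26231.7/53.850) = 0.973.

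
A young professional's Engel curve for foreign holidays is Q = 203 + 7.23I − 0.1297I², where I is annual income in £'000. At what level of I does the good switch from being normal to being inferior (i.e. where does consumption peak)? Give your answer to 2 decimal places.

27.87

dQ/dI = 7.23 − 0.2594I.
The good is inferior where dQ/dI < 0. Setting dQ/dI = 0 gives I = 7.23 / 0.2594 = 27.87.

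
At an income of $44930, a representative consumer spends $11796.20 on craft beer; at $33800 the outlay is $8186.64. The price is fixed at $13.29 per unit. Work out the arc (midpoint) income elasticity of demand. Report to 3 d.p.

With a constant price, Q₁ = 11796.20/13.29 = 887.600 and Q₂ = 8186.64/13.29 = 616.000 (equivalently, work directly with expenditure since P cancels).
Midpoint %ΔQ = (8186.64 − 11796.20)/9991.42 = -0.36127; midpoint %ΔI = (33800 − 44930)/39365 = -0.28274.
η = -0.36127 / -0.28274 = 1.278.

1.278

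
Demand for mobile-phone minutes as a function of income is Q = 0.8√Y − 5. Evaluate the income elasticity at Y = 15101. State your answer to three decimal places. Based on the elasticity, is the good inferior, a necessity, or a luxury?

0.527 (necessity)

At Y = 15101: Q = 93.309.
dQ/dY = 0.8/(2√Y) = 0.00325505 at this income.
η = (dQ/dY)·(Y/Q) = 0.00325505 × (15101/93.309) = 0.527.
Since 0 < η < 1, the good is a necessity.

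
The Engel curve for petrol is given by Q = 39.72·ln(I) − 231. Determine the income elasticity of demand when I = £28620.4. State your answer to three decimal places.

0.225

At I = 28620.4: Q = 176.602.
dQ/dI = 39.72/I = 0.00138782 at this income.
η = (dQ/dI)·(I/Q) = 0.00138782 × (28620.4/176.602) = 0.225.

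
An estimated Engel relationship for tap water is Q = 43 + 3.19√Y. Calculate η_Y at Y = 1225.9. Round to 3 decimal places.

0.361

At Y = 1225.9: Q = 154.691.
dQ/dY = 3.19/(2√Y) = 0.0455547 at this income.
η = (dQ/dY)·(Y/Q) = 0.0455547 × (1225.9/154.691) = 0.361.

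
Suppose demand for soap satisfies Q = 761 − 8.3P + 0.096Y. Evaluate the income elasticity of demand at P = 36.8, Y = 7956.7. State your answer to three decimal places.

0.626

At P = 36.8, Y = 7956.7: Q = 1219.403.
Holding P constant, ∂Q/∂Y = 0.096.
η_Y = (∂Q/∂Y)·(Y/Q) = 0.096 × (7956.7/1219.403) = 0.626.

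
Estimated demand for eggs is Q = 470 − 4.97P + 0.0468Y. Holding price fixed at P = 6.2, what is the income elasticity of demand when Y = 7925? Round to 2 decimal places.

At P = 6.2, Y = 7925: Q = 810.076.
Holding P constant, ∂Q/∂Y = 0.0468.
η_Y = (∂Q/∂Y)·(Y/Q) = 0.0468 × (7925/810.076) = 0.46.

0.46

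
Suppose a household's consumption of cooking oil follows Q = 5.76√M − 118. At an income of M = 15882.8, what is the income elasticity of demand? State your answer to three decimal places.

At M = 15882.8: Q = 607.915.
dQ/dM = 5.76/(2√M) = 0.0228522 at this income.
η = (dQ/dM)·(M/Q) = 0.0228522 × (15882.8/607.915) = 0.597.

0.597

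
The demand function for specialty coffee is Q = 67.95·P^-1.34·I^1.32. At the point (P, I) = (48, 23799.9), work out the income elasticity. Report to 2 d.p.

1.32

For a multiplicative demand Q = A·P^α·I^β, the income elasticity is β everywhere.
Here β = 1.32, so η = 1.32.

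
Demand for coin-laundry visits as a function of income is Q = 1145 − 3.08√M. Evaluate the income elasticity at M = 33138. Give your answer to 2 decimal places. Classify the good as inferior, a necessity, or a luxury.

-0.48 (inferior good)

At M = 33138: Q = 584.322.
dQ/dM = -3.08/(2√M) = -0.00845975 at this income.
η = (dQ/dM)·(M/Q) = -0.00845975 × (33138/584.322) = -0.48.
Since η < 0, the good is an inferior good.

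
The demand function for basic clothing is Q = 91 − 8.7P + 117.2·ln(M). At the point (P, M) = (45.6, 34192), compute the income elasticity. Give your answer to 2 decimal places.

At P = 45.6, M = 34192: Q = 917.818.
Holding P constant, ∂Q/∂M = 117.2/M = 0.0034277.
η_M = (∂Q/∂M)·(M/Q) = 0.0034277 × (34192/917.818) = 0.13.

0.13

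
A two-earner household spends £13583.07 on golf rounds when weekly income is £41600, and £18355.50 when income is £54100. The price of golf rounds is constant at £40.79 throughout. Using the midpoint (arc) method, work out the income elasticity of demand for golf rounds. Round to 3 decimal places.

1.144

With a constant price, Q₁ = 13583.07/40.79 = 333.000 and Q₂ = 18355.50/40.79 = 450.000 (equivalently, work directly with expenditure since P cancels).
Midpoint %ΔQ = (18355.50 − 13583.07)/15969.29 = 0.29885; midpoint %ΔI = (54100 − 41600)/47850 = 0.26123.
η = 0.29885 / 0.26123 = 1.144.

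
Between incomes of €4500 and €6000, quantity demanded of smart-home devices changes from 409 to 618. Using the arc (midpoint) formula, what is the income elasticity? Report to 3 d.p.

ΔQ = 618 − 409 = 209; midpoint Q̄ = (409 + 618)/2 = 513.5.
ΔI = 6000 − 4500 = 1500; midpoint Ī = (4500 + 6000)/2 = 5250.
η = (ΔQ/Q̄) ÷ (ΔI/Ī) = (209/513.5) ÷ (1500/5250) = 1.425.

1.425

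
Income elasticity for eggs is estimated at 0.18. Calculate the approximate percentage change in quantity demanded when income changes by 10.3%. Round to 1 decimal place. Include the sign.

1.9%

%ΔQ ≈ η × %ΔI = 0.18 × 10.3% = 1.9%.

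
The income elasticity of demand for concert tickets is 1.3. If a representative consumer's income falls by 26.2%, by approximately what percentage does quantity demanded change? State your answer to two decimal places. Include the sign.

%ΔQ ≈ η × %ΔI = 1.3 × (-26.2%) = -34.06%.

-34.06%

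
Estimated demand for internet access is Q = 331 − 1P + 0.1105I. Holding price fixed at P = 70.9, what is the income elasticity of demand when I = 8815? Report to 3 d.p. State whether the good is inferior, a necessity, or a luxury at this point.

At P = 70.9, I = 8815: Q = 1234.158.
Holding P constant, ∂Q/∂I = 0.1105.
η_I = (∂Q/∂I)·(I/Q) = 0.1105 × (8815/1234.158) = 0.789.
Since 0 < η < 1, this is a necessity.

0.789 (necessity)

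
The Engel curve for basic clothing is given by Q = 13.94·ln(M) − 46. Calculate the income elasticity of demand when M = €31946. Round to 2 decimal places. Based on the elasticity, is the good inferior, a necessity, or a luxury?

0.14 (necessity)

At M = 31946: Q = 98.583.
dQ/dM = 13.94/M = 0.000436361 at this income.
η = (dQ/dM)·(M/Q) = 0.000436361 × (31946/98.583) = 0.14.
Since 0 < η < 1, the good is a necessity.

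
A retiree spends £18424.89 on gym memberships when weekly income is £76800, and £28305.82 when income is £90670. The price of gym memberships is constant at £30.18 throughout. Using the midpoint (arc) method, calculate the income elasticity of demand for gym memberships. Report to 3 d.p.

With a constant price, Q₁ = 18424.89/30.18 = 610.500 and Q₂ = 28305.82/30.18 = 937.900 (equivalently, work directly with expenditure since P cancels).
Midpoint %ΔQ = (28305.82 − 18424.89)/23365.36 = 0.42289; midpoint %ΔI = (90670 − 76800)/83735 = 0.16564.
η = 0.42289 / 0.16564 = 2.553.

2.553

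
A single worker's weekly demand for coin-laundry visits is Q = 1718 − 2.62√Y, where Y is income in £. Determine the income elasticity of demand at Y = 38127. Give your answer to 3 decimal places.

At Y = 38127: Q = 1206.415.
dQ/dY = -2.62/(2√Y) = -0.00670896 at this income.
η = (dQ/dY)·(Y/Q) = -0.00670896 × (38127/1206.415) = -0.212.

-0.212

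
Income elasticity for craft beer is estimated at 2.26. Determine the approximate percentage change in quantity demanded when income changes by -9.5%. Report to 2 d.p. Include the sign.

%ΔQ ≈ η × %ΔI = 2.26 × (-9.5%) = -21.47%.

-21.47%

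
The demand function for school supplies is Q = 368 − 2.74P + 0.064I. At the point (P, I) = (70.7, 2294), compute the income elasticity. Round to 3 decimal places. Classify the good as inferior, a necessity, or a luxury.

0.457 (necessity)

At P = 70.7, I = 2294: Q = 321.098.
Holding P constant, ∂Q/∂I = 0.064.
η_I = (∂Q/∂I)·(I/Q) = 0.064 × (2294/321.098) = 0.457.
Since 0 < η < 1, this is a necessity.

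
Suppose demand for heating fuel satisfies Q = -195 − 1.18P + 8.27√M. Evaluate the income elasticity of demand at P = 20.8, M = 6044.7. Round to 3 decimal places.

0.759

At P = 20.8, M = 6044.7: Q = 423.429.
Holding P constant, ∂Q/∂M = 8.27/(2√M) = 0.0531849.
η_M = (∂Q/∂M)·(M/Q) = 0.0531849 × (6044.7/423.429) = 0.759.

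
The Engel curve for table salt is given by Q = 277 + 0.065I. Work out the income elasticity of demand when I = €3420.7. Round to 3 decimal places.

0.445

At I = 3420.7: Q = 499.346.
dQ/dI = 0.065.
η = (dQ/dI)·(I/Q) = 0.065 × (3420.7/499.346) = 0.445.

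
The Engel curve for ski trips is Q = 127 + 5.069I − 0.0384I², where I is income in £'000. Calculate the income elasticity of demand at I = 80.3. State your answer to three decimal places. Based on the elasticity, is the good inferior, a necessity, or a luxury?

At I = 80.3: Q = 286.4340.
dQ/dI = 5.069 − 0.0768I = -1.09804.
η = (dQ/dI)·(I/Q) = -1.09804 × (80.3/286.4340) = -0.308.
η < 0 ⇒ inferior good.

-0.308 (inferior good)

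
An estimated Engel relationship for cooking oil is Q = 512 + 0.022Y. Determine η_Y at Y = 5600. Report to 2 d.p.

At Y = 5600: Q = 635.200.
dQ/dY = 0.022.
η = (dQ/dY)·(Y/Q) = 0.022 × (5600/635.200) = 0.19.

0.19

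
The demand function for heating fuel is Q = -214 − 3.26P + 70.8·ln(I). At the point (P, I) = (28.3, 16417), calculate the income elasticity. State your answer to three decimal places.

At P = 28.3, I = 16417: Q = 380.932.
Holding P constant, ∂Q/∂I = 70.8/I = 0.0043126.
η_I = (∂Q/∂I)·(I/Q) = 0.0043126 × (16417/380.932) = 0.186.

0.186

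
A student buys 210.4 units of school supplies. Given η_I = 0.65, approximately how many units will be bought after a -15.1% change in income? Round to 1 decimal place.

%ΔQ ≈ η × %ΔI = 0.65 × (-15.1%) = -9.815%.
New Q ≈ 210.4 × (1 − 0.09815) = 189.7.

189.7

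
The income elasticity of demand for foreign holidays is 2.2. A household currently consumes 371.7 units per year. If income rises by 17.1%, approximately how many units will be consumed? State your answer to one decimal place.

511.5

%ΔQ ≈ η × %ΔI = 2.2 × 17.1% = 37.62%.
New Q ≈ 371.7 × (1 + 0.3762) = 511.5.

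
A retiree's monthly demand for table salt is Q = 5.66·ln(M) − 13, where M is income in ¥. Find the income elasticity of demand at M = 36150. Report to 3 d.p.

0.122

At M = 36150: Q = 46.404.
dQ/dM = 5.66/M = 0.00015657 at this income.
η = (dQ/dM)·(M/Q) = 0.00015657 × (36150/46.404) = 0.122.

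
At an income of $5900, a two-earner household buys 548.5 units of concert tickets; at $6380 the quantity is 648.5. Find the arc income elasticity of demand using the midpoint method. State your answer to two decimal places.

2.14

ΔQ = 648.5 − 548.5 = 100; midpoint Q̄ = (548.5 + 648.5)/2 = 598.5.
ΔI = 6380 − 5900 = 480; midpoint Ī = (5900 + 6380)/2 = 6140.
η = (ΔQ/Q̄) ÷ (ΔI/Ī) = (100/598.5) ÷ (480/6140) = 2.14.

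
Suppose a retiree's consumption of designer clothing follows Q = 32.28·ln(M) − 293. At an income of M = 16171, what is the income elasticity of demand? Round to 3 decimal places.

At M = 16171: Q = 19.825.
dQ/dM = 32.28/M = 0.00199617 at this income.
η = (dQ/dM)·(M/Q) = 0.00199617 × (16171/19.825) = 1.628.

1.628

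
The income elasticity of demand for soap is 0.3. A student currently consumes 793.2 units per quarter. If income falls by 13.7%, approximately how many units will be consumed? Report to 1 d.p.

760.6

%ΔQ ≈ η × %ΔI = 0.3 × (-13.7%) = -4.11%.
New Q ≈ 793.2 × (1 − 0.0411) = 760.6.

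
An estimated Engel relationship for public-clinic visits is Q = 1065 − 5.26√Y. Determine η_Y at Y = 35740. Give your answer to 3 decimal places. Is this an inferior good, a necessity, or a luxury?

-7.043 (inferior good)

At Y = 35740: Q = 70.596.
dQ/dY = -5.26/(2√Y) = -0.0139116 at this income.
η = (dQ/dY)·(Y/Q) = -0.0139116 × (35740/70.596) = -7.043.
Since η < 0, the good is an inferior good.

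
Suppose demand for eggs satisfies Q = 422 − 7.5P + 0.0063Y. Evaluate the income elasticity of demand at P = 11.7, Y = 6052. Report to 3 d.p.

At P = 11.7, Y = 6052: Q = 372.378.
Holding P constant, ∂Q/∂Y = 0.0063.
η_Y = (∂Q/∂Y)·(Y/Q) = 0.0063 × (6052/372.378) = 0.102.

0.102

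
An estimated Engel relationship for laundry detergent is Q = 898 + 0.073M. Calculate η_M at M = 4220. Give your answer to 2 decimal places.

0.26

At M = 4220: Q = 1206.060.
dQ/dM = 0.073.
η = (dQ/dM)·(M/Q) = 0.073 × (4220/1206.060) = 0.26.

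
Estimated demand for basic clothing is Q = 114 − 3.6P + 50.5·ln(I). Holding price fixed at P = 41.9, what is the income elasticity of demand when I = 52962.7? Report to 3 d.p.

0.099

At P = 41.9, I = 52962.7: Q = 512.466.
Holding P constant, ∂Q/∂I = 50.5/I = 0.000953501.
η_I = (∂Q/∂I)·(I/Q) = 0.000953501 × (52962.7/512.466) = 0.099.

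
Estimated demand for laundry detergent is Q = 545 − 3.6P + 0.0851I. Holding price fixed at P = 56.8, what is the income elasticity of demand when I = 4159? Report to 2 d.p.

At P = 56.8, I = 4159: Q = 694.451.
Holding P constant, ∂Q/∂I = 0.0851.
η_I = (∂Q/∂I)·(I/Q) = 0.0851 × (4159/694.451) = 0.51.

0.51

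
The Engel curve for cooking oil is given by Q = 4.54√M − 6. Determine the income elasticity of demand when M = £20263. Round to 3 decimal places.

0.505

At M = 20263: Q = 640.261.
dQ/dM = 4.54/(2√M) = 0.0159468 at this income.
η = (dQ/dM)·(M/Q) = 0.0159468 × (20263/640.261) = 0.505.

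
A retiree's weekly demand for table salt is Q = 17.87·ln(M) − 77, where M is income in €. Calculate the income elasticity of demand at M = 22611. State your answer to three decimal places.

0.175

At M = 22611: Q = 102.168.
dQ/dM = 17.87/M = 0.000790323 at this income.
η = (dQ/dM)·(M/Q) = 0.000790323 × (22611/102.168) = 0.175.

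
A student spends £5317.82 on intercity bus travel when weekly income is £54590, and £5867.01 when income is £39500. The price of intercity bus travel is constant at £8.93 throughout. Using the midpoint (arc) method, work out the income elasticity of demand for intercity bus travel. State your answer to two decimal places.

With a constant price, Q₁ = 5317.82/8.93 = 595.501 and Q₂ = 5867.01/8.93 = 657.000 (equivalently, work directly with expenditure since P cancels).
Midpoint %ΔQ = (5867.01 − 5317.82)/5592.42 = 0.09820; midpoint %ΔI = (39500 − 54590)/47045 = -0.32076.
η = 0.09820 / -0.32076 = -0.31.

-0.31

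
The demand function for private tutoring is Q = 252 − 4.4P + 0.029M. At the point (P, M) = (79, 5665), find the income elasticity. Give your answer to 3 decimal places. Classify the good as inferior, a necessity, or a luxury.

At P = 79, M = 5665: Q = 68.685.
Holding P constant, ∂Q/∂M = 0.029.
η_M = (∂Q/∂M)·(M/Q) = 0.029 × (5665/68.685) = 2.392.
Since η > 1, this is a luxury.

2.392 (luxury)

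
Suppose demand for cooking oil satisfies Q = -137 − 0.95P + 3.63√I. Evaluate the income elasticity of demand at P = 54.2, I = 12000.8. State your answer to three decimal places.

0.951

At P = 54.2, I = 12000.8: Q = 209.170.
Holding P constant, ∂Q/∂I = 3.63/(2√I) = 0.0165681.
η_I = (∂Q/∂I)·(I/Q) = 0.0165681 × (12000.8/209.170) = 0.951.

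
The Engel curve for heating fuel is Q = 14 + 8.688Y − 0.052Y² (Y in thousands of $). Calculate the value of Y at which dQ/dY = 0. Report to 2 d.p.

dQ/dY = 8.688 − 0.104Y.
The good is inferior where dQ/dY < 0. Setting dQ/dY = 0 gives Y = 8.688 / 0.104 = 83.54.

83.54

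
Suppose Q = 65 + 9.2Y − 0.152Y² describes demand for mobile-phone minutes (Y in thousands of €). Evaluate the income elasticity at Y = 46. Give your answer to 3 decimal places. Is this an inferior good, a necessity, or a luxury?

-1.321 (inferior good)

At Y = 46: Q = 166.5680.
dQ/dY = 9.2 − 0.304Y = -4.78400.
η = (dQ/dY)·(Y/Q) = -4.78400 × (46/166.5680) = -1.321.
η < 0 ⇒ inferior good.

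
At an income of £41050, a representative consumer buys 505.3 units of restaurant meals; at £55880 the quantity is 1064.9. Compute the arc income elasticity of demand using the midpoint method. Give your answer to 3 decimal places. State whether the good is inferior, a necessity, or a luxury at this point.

ΔQ = 1064.9 − 505.3 = 559.6; midpoint Q̄ = (505.3 + 1064.9)/2 = 785.1.
ΔI = 55880 − 41050 = 14830; midpoint Ī = (41050 + 55880)/2 = 48465.
η = (ΔQ/Q̄) ÷ (ΔI/Ī) = (559.6/785.1) ÷ (14830/48465) = 2.329.
η > 1 ⇒ luxury.

2.329 (luxury)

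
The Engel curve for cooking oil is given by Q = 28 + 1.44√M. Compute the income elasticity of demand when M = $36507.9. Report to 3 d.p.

At M = 36507.9: Q = 303.141.
dQ/dM = 1.44/(2√M) = 0.00376824 at this income.
η = (dQ/dM)·(M/Q) = 0.00376824 × (36507.9/303.141) = 0.454.

0.454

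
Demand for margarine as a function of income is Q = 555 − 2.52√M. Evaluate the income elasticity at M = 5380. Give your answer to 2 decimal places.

-0.25

At M = 5380: Q = 370.162.
dQ/dM = -2.52/(2√M) = -0.0171783 at this income.
η = (dQ/dM)·(M/Q) = -0.0171783 × (5380/370.162) = -0.25.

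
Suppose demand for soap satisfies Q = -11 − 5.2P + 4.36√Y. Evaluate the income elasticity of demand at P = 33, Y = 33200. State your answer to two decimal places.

0.65

At P = 33, Y = 33200: Q = 611.830.
Holding P constant, ∂Q/∂Y = 4.36/(2√Y) = 0.0119643.
η_Y = (∂Q/∂Y)·(Y/Q) = 0.0119643 × (33200/611.830) = 0.65.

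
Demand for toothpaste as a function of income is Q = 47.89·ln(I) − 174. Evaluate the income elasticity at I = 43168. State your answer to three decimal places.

0.142

At I = 43168: Q = 337.123.
dQ/dI = 47.89/I = 0.00110939 at this income.
η = (dQ/dI)·(I/Q) = 0.00110939 × (43168/337.123) = 0.142.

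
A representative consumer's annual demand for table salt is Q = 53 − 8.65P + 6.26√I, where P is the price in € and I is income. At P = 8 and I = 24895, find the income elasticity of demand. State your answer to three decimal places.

0.508

At P = 8, I = 24895: Q = 971.512.
Holding P constant, ∂Q/∂I = 6.26/(2√I) = 0.0198376.
η_I = (∂Q/∂I)·(I/Q) = 0.0198376 × (24895/971.512) = 0.508.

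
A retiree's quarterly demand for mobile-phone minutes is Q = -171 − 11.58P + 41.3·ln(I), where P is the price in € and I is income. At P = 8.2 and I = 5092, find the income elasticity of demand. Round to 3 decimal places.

At P = 8.2, I = 5092: Q = 86.557.
Holding P constant, ∂Q/∂I = 41.3/I = 0.00811076.
η_I = (∂Q/∂I)·(I/Q) = 0.00811076 × (5092/86.557) = 0.477.

0.477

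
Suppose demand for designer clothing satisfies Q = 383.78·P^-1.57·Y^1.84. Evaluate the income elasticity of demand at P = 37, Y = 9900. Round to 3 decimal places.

1.840

For a multiplicative demand Q = A·P^α·Y^β, the income elasticity is β everywhere.
Here β = 1.84, so η = 1.840.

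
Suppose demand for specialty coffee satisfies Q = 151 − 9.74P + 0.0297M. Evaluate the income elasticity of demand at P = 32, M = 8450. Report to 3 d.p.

2.780

At P = 32, M = 8450: Q = 90.285.
Holding P constant, ∂Q/∂M = 0.0297.
η_M = (∂Q/∂M)·(M/Q) = 0.0297 × (8450/90.285) = 2.780.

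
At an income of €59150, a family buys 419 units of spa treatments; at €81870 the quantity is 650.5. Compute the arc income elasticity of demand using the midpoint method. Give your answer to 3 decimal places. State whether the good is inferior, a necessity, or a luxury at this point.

1.344 (luxury)

ΔQ = 650.5 − 419 = 231.5; midpoint Q̄ = (419 + 650.5)/2 = 534.75.
ΔI = 81870 − 59150 = 22720; midpoint Ī = (59150 + 81870)/2 = 70510.
η = (ΔQ/Q̄) ÷ (ΔI/Ī) = (231.5/534.75) ÷ (22720/70510) = 1.344.
η > 1 ⇒ luxury.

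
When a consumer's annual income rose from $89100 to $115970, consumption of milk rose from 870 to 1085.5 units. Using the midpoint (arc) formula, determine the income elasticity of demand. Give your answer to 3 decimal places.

0.841

ΔQ = 1085.5 − 870 = 215.5; midpoint Q̄ = (870 + 1085.5)/2 = 977.75.
ΔI = 115970 − 89100 = 26870; midpoint Ī = (89100 + 115970)/2 = 102535.
η = (ΔQ/Q̄) ÷ (ΔI/Ī) = (215.5/977.75) ÷ (26870/102535) = 0.841.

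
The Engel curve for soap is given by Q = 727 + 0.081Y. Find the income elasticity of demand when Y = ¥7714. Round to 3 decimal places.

0.462

At Y = 7714: Q = 1351.834.
dQ/dY = 0.081.
η = (dQ/dY)·(Y/Q) = 0.081 × (7714/1351.834) = 0.462.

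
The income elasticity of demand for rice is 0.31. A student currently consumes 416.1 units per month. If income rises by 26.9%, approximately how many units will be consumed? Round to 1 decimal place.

%ΔQ ≈ η × %ΔI = 0.31 × 26.9% = 8.339%.
New Q ≈ 416.1 × (1 + 0.08339) = 450.8.

450.8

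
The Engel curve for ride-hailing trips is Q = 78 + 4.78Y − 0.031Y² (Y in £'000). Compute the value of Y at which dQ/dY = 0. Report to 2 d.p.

77.10

dQ/dY = 4.78 − 0.062Y.
The good is inferior where dQ/dY < 0. Setting dQ/dY = 0 gives Y = 4.78 / 0.062 = 77.10.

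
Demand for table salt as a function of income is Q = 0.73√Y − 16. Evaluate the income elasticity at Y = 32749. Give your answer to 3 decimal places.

0.569

At Y = 32749: Q = 116.106.
dQ/dY = 0.73/(2√Y) = 0.00201694 at this income.
η = (dQ/dY)·(Y/Q) = 0.00201694 × (32749/116.106) = 0.569.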